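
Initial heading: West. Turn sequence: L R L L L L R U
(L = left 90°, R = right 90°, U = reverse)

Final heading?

Answer: Final heading: South

Derivation:
Start: West
  L (left (90° counter-clockwise)) -> South
  R (right (90° clockwise)) -> West
  L (left (90° counter-clockwise)) -> South
  L (left (90° counter-clockwise)) -> East
  L (left (90° counter-clockwise)) -> North
  L (left (90° counter-clockwise)) -> West
  R (right (90° clockwise)) -> North
  U (U-turn (180°)) -> South
Final: South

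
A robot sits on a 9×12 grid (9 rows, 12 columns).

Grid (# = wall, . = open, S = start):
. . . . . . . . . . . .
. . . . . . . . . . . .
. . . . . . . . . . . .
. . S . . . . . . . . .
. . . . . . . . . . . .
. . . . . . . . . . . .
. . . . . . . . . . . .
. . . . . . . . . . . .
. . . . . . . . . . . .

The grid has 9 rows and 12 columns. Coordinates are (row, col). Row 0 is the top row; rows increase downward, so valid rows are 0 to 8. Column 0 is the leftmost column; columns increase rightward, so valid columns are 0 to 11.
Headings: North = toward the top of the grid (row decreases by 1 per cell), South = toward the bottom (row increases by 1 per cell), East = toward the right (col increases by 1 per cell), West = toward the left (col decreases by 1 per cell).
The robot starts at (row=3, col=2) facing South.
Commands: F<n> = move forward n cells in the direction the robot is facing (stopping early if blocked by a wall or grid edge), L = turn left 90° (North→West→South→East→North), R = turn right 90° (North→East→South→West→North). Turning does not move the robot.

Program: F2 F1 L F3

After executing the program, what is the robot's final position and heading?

Answer: Final position: (row=6, col=5), facing East

Derivation:
Start: (row=3, col=2), facing South
  F2: move forward 2, now at (row=5, col=2)
  F1: move forward 1, now at (row=6, col=2)
  L: turn left, now facing East
  F3: move forward 3, now at (row=6, col=5)
Final: (row=6, col=5), facing East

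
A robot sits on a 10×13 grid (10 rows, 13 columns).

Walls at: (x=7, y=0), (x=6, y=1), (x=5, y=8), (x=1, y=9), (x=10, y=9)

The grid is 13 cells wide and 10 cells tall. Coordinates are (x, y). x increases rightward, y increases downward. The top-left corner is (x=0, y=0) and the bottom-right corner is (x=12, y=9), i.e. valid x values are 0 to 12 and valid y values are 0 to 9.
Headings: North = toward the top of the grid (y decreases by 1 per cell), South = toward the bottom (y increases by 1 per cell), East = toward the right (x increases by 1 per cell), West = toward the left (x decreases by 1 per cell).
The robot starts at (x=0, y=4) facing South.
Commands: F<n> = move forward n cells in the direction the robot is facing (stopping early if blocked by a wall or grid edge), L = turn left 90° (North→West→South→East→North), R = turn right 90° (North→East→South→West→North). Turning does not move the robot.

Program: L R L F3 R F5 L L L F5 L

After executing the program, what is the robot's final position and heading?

Start: (x=0, y=4), facing South
  L: turn left, now facing East
  R: turn right, now facing South
  L: turn left, now facing East
  F3: move forward 3, now at (x=3, y=4)
  R: turn right, now facing South
  F5: move forward 5, now at (x=3, y=9)
  L: turn left, now facing East
  L: turn left, now facing North
  L: turn left, now facing West
  F5: move forward 1/5 (blocked), now at (x=2, y=9)
  L: turn left, now facing South
Final: (x=2, y=9), facing South

Answer: Final position: (x=2, y=9), facing South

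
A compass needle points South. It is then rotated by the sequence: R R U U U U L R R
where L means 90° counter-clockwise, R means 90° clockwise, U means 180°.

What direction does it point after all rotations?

Start: South
  R (right (90° clockwise)) -> West
  R (right (90° clockwise)) -> North
  U (U-turn (180°)) -> South
  U (U-turn (180°)) -> North
  U (U-turn (180°)) -> South
  U (U-turn (180°)) -> North
  L (left (90° counter-clockwise)) -> West
  R (right (90° clockwise)) -> North
  R (right (90° clockwise)) -> East
Final: East

Answer: Final heading: East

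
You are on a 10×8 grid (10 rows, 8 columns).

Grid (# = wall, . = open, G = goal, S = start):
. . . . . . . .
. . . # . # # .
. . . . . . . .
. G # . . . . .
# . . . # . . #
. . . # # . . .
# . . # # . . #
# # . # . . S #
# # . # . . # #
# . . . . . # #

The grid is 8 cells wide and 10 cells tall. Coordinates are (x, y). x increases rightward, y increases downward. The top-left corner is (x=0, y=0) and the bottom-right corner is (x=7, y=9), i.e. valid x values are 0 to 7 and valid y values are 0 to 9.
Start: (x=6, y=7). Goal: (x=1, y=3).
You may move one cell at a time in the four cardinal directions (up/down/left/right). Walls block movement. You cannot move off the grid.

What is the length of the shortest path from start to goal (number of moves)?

BFS from (x=6, y=7) until reaching (x=1, y=3):
  Distance 0: (x=6, y=7)
  Distance 1: (x=6, y=6), (x=5, y=7)
  Distance 2: (x=6, y=5), (x=5, y=6), (x=4, y=7), (x=5, y=8)
  Distance 3: (x=6, y=4), (x=5, y=5), (x=7, y=5), (x=4, y=8), (x=5, y=9)
  Distance 4: (x=6, y=3), (x=5, y=4), (x=4, y=9)
  Distance 5: (x=6, y=2), (x=5, y=3), (x=7, y=3), (x=3, y=9)
  Distance 6: (x=5, y=2), (x=7, y=2), (x=4, y=3), (x=2, y=9)
  Distance 7: (x=7, y=1), (x=4, y=2), (x=3, y=3), (x=2, y=8), (x=1, y=9)
  Distance 8: (x=7, y=0), (x=4, y=1), (x=3, y=2), (x=3, y=4), (x=2, y=7)
  Distance 9: (x=4, y=0), (x=6, y=0), (x=2, y=2), (x=2, y=4), (x=2, y=6)
  Distance 10: (x=3, y=0), (x=5, y=0), (x=2, y=1), (x=1, y=2), (x=1, y=4), (x=2, y=5), (x=1, y=6)
  Distance 11: (x=2, y=0), (x=1, y=1), (x=0, y=2), (x=1, y=3), (x=1, y=5)  <- goal reached here
One shortest path (11 moves): (x=6, y=7) -> (x=5, y=7) -> (x=5, y=6) -> (x=5, y=5) -> (x=5, y=4) -> (x=5, y=3) -> (x=4, y=3) -> (x=3, y=3) -> (x=3, y=2) -> (x=2, y=2) -> (x=1, y=2) -> (x=1, y=3)

Answer: Shortest path length: 11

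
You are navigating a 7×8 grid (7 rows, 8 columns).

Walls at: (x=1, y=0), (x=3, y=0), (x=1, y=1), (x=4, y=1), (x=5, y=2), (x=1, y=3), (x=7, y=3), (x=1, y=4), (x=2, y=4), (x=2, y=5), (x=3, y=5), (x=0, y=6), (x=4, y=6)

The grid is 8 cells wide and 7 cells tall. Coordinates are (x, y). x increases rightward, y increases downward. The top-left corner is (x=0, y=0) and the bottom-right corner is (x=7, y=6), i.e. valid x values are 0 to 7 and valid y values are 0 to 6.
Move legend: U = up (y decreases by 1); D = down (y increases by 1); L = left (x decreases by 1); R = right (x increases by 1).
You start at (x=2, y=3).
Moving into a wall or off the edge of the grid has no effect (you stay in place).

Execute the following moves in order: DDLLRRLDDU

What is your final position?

Answer: Final position: (x=3, y=3)

Derivation:
Start: (x=2, y=3)
  D (down): blocked, stay at (x=2, y=3)
  D (down): blocked, stay at (x=2, y=3)
  L (left): blocked, stay at (x=2, y=3)
  L (left): blocked, stay at (x=2, y=3)
  R (right): (x=2, y=3) -> (x=3, y=3)
  R (right): (x=3, y=3) -> (x=4, y=3)
  L (left): (x=4, y=3) -> (x=3, y=3)
  D (down): (x=3, y=3) -> (x=3, y=4)
  D (down): blocked, stay at (x=3, y=4)
  U (up): (x=3, y=4) -> (x=3, y=3)
Final: (x=3, y=3)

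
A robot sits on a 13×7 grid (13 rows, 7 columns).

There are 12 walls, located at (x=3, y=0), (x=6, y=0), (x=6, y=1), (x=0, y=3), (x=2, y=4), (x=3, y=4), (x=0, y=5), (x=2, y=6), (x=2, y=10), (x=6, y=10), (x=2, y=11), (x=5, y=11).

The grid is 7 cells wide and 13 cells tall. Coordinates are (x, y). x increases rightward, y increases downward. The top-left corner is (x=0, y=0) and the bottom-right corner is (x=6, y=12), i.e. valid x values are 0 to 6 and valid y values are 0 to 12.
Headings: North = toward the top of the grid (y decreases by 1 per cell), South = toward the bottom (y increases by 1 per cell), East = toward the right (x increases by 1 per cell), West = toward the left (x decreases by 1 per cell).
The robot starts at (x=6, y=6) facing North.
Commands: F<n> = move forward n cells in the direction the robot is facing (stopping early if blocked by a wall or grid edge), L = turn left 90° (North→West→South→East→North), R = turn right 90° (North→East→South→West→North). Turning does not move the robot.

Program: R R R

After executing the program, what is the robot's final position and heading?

Start: (x=6, y=6), facing North
  R: turn right, now facing East
  R: turn right, now facing South
  R: turn right, now facing West
Final: (x=6, y=6), facing West

Answer: Final position: (x=6, y=6), facing West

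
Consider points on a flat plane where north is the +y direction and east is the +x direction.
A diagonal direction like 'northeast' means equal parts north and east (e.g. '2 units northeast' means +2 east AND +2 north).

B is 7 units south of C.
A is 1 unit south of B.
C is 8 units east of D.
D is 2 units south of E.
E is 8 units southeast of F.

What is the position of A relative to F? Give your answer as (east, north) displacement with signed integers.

Place F at the origin (east=0, north=0).
  E is 8 units southeast of F: delta (east=+8, north=-8); E at (east=8, north=-8).
  D is 2 units south of E: delta (east=+0, north=-2); D at (east=8, north=-10).
  C is 8 units east of D: delta (east=+8, north=+0); C at (east=16, north=-10).
  B is 7 units south of C: delta (east=+0, north=-7); B at (east=16, north=-17).
  A is 1 unit south of B: delta (east=+0, north=-1); A at (east=16, north=-18).
Therefore A relative to F: (east=16, north=-18).

Answer: A is at (east=16, north=-18) relative to F.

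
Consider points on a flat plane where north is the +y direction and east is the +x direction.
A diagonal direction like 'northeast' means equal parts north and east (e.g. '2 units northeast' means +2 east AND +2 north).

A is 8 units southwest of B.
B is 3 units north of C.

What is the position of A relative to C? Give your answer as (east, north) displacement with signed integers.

Answer: A is at (east=-8, north=-5) relative to C.

Derivation:
Place C at the origin (east=0, north=0).
  B is 3 units north of C: delta (east=+0, north=+3); B at (east=0, north=3).
  A is 8 units southwest of B: delta (east=-8, north=-8); A at (east=-8, north=-5).
Therefore A relative to C: (east=-8, north=-5).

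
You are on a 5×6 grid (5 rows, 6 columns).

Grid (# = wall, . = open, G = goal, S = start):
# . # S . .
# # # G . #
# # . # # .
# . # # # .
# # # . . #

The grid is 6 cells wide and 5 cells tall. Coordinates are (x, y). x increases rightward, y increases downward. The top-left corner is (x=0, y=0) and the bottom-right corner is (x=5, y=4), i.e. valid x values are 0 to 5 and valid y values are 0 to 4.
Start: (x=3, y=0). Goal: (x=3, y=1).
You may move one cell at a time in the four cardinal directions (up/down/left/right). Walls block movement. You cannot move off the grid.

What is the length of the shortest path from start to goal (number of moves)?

Answer: Shortest path length: 1

Derivation:
BFS from (x=3, y=0) until reaching (x=3, y=1):
  Distance 0: (x=3, y=0)
  Distance 1: (x=4, y=0), (x=3, y=1)  <- goal reached here
One shortest path (1 moves): (x=3, y=0) -> (x=3, y=1)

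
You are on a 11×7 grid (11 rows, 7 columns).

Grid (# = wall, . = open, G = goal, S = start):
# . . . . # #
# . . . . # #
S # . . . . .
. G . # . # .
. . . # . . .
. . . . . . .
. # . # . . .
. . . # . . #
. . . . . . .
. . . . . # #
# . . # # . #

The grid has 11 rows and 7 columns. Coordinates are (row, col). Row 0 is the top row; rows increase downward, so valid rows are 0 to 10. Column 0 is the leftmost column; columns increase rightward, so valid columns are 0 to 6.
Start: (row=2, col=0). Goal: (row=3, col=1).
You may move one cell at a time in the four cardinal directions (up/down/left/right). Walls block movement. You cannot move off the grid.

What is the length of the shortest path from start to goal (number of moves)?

BFS from (row=2, col=0) until reaching (row=3, col=1):
  Distance 0: (row=2, col=0)
  Distance 1: (row=3, col=0)
  Distance 2: (row=3, col=1), (row=4, col=0)  <- goal reached here
One shortest path (2 moves): (row=2, col=0) -> (row=3, col=0) -> (row=3, col=1)

Answer: Shortest path length: 2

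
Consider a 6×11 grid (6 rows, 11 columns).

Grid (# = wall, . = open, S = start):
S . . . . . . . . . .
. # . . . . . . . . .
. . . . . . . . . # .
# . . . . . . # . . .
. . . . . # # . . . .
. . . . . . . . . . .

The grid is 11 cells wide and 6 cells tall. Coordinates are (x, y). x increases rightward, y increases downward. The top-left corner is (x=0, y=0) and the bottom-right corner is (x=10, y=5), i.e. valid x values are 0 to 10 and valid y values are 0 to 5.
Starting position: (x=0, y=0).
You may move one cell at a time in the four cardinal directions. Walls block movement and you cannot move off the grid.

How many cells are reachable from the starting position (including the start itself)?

BFS flood-fill from (x=0, y=0):
  Distance 0: (x=0, y=0)
  Distance 1: (x=1, y=0), (x=0, y=1)
  Distance 2: (x=2, y=0), (x=0, y=2)
  Distance 3: (x=3, y=0), (x=2, y=1), (x=1, y=2)
  Distance 4: (x=4, y=0), (x=3, y=1), (x=2, y=2), (x=1, y=3)
  Distance 5: (x=5, y=0), (x=4, y=1), (x=3, y=2), (x=2, y=3), (x=1, y=4)
  Distance 6: (x=6, y=0), (x=5, y=1), (x=4, y=2), (x=3, y=3), (x=0, y=4), (x=2, y=4), (x=1, y=5)
  Distance 7: (x=7, y=0), (x=6, y=1), (x=5, y=2), (x=4, y=3), (x=3, y=4), (x=0, y=5), (x=2, y=5)
  Distance 8: (x=8, y=0), (x=7, y=1), (x=6, y=2), (x=5, y=3), (x=4, y=4), (x=3, y=5)
  Distance 9: (x=9, y=0), (x=8, y=1), (x=7, y=2), (x=6, y=3), (x=4, y=5)
  Distance 10: (x=10, y=0), (x=9, y=1), (x=8, y=2), (x=5, y=5)
  Distance 11: (x=10, y=1), (x=8, y=3), (x=6, y=5)
  Distance 12: (x=10, y=2), (x=9, y=3), (x=8, y=4), (x=7, y=5)
  Distance 13: (x=10, y=3), (x=7, y=4), (x=9, y=4), (x=8, y=5)
  Distance 14: (x=10, y=4), (x=9, y=5)
  Distance 15: (x=10, y=5)
Total reachable: 60 (grid has 60 open cells total)

Answer: Reachable cells: 60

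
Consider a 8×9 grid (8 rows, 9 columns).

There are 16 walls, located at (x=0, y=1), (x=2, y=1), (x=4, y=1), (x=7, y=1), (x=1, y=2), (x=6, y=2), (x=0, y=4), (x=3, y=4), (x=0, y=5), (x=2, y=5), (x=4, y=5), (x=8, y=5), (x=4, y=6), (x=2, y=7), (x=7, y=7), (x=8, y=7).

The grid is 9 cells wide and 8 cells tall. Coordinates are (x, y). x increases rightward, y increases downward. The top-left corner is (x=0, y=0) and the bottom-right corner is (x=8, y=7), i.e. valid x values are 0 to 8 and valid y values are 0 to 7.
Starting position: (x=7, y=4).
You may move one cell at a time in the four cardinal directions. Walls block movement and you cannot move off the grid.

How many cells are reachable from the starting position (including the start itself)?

Answer: Reachable cells: 56

Derivation:
BFS flood-fill from (x=7, y=4):
  Distance 0: (x=7, y=4)
  Distance 1: (x=7, y=3), (x=6, y=4), (x=8, y=4), (x=7, y=5)
  Distance 2: (x=7, y=2), (x=6, y=3), (x=8, y=3), (x=5, y=4), (x=6, y=5), (x=7, y=6)
  Distance 3: (x=8, y=2), (x=5, y=3), (x=4, y=4), (x=5, y=5), (x=6, y=6), (x=8, y=6)
  Distance 4: (x=8, y=1), (x=5, y=2), (x=4, y=3), (x=5, y=6), (x=6, y=7)
  Distance 5: (x=8, y=0), (x=5, y=1), (x=4, y=2), (x=3, y=3), (x=5, y=7)
  Distance 6: (x=5, y=0), (x=7, y=0), (x=6, y=1), (x=3, y=2), (x=2, y=3), (x=4, y=7)
  Distance 7: (x=4, y=0), (x=6, y=0), (x=3, y=1), (x=2, y=2), (x=1, y=3), (x=2, y=4), (x=3, y=7)
  Distance 8: (x=3, y=0), (x=0, y=3), (x=1, y=4), (x=3, y=6)
  Distance 9: (x=2, y=0), (x=0, y=2), (x=1, y=5), (x=3, y=5), (x=2, y=6)
  Distance 10: (x=1, y=0), (x=1, y=6)
  Distance 11: (x=0, y=0), (x=1, y=1), (x=0, y=6), (x=1, y=7)
  Distance 12: (x=0, y=7)
Total reachable: 56 (grid has 56 open cells total)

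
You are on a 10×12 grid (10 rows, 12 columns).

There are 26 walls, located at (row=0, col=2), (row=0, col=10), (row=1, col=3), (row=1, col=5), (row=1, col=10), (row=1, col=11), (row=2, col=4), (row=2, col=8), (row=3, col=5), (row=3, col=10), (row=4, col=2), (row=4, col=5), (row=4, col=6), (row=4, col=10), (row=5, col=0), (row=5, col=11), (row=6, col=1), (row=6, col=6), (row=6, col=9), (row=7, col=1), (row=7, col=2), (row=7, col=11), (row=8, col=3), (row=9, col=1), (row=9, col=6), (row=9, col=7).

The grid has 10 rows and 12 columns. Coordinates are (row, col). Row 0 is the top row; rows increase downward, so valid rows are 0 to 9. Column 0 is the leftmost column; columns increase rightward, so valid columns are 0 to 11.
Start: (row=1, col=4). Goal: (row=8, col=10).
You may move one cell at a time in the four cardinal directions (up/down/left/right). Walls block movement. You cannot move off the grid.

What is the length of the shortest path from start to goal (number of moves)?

BFS from (row=1, col=4) until reaching (row=8, col=10):
  Distance 0: (row=1, col=4)
  Distance 1: (row=0, col=4)
  Distance 2: (row=0, col=3), (row=0, col=5)
  Distance 3: (row=0, col=6)
  Distance 4: (row=0, col=7), (row=1, col=6)
  Distance 5: (row=0, col=8), (row=1, col=7), (row=2, col=6)
  Distance 6: (row=0, col=9), (row=1, col=8), (row=2, col=5), (row=2, col=7), (row=3, col=6)
  Distance 7: (row=1, col=9), (row=3, col=7)
  Distance 8: (row=2, col=9), (row=3, col=8), (row=4, col=7)
  Distance 9: (row=2, col=10), (row=3, col=9), (row=4, col=8), (row=5, col=7)
  Distance 10: (row=2, col=11), (row=4, col=9), (row=5, col=6), (row=5, col=8), (row=6, col=7)
  Distance 11: (row=3, col=11), (row=5, col=5), (row=5, col=9), (row=6, col=8), (row=7, col=7)
  Distance 12: (row=4, col=11), (row=5, col=4), (row=5, col=10), (row=6, col=5), (row=7, col=6), (row=7, col=8), (row=8, col=7)
  Distance 13: (row=4, col=4), (row=5, col=3), (row=6, col=4), (row=6, col=10), (row=7, col=5), (row=7, col=9), (row=8, col=6), (row=8, col=8)
  Distance 14: (row=3, col=4), (row=4, col=3), (row=5, col=2), (row=6, col=3), (row=6, col=11), (row=7, col=4), (row=7, col=10), (row=8, col=5), (row=8, col=9), (row=9, col=8)
  Distance 15: (row=3, col=3), (row=5, col=1), (row=6, col=2), (row=7, col=3), (row=8, col=4), (row=8, col=10), (row=9, col=5), (row=9, col=9)  <- goal reached here
One shortest path (15 moves): (row=1, col=4) -> (row=0, col=4) -> (row=0, col=5) -> (row=0, col=6) -> (row=0, col=7) -> (row=0, col=8) -> (row=0, col=9) -> (row=1, col=9) -> (row=2, col=9) -> (row=3, col=9) -> (row=4, col=9) -> (row=5, col=9) -> (row=5, col=10) -> (row=6, col=10) -> (row=7, col=10) -> (row=8, col=10)

Answer: Shortest path length: 15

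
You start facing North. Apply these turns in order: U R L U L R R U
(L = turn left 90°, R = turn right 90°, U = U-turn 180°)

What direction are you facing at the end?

Start: North
  U (U-turn (180°)) -> South
  R (right (90° clockwise)) -> West
  L (left (90° counter-clockwise)) -> South
  U (U-turn (180°)) -> North
  L (left (90° counter-clockwise)) -> West
  R (right (90° clockwise)) -> North
  R (right (90° clockwise)) -> East
  U (U-turn (180°)) -> West
Final: West

Answer: Final heading: West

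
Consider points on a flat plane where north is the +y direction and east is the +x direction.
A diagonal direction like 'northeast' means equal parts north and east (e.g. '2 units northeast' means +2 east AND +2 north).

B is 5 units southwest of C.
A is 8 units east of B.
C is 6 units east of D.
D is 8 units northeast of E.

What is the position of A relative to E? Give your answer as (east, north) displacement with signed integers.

Answer: A is at (east=17, north=3) relative to E.

Derivation:
Place E at the origin (east=0, north=0).
  D is 8 units northeast of E: delta (east=+8, north=+8); D at (east=8, north=8).
  C is 6 units east of D: delta (east=+6, north=+0); C at (east=14, north=8).
  B is 5 units southwest of C: delta (east=-5, north=-5); B at (east=9, north=3).
  A is 8 units east of B: delta (east=+8, north=+0); A at (east=17, north=3).
Therefore A relative to E: (east=17, north=3).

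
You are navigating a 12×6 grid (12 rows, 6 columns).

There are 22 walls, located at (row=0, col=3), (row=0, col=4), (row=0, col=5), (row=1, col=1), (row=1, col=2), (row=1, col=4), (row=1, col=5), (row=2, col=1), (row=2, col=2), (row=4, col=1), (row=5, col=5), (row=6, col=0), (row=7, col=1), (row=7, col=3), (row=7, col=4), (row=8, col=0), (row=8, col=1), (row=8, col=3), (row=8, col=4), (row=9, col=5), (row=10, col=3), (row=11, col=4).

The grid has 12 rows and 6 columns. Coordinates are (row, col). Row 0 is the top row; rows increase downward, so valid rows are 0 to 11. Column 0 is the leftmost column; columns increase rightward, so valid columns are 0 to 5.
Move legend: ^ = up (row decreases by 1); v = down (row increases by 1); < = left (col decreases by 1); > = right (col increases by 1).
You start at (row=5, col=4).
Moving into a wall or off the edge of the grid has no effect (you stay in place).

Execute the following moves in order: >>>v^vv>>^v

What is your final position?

Answer: Final position: (row=7, col=5)

Derivation:
Start: (row=5, col=4)
  [×3]> (right): blocked, stay at (row=5, col=4)
  v (down): (row=5, col=4) -> (row=6, col=4)
  ^ (up): (row=6, col=4) -> (row=5, col=4)
  v (down): (row=5, col=4) -> (row=6, col=4)
  v (down): blocked, stay at (row=6, col=4)
  > (right): (row=6, col=4) -> (row=6, col=5)
  > (right): blocked, stay at (row=6, col=5)
  ^ (up): blocked, stay at (row=6, col=5)
  v (down): (row=6, col=5) -> (row=7, col=5)
Final: (row=7, col=5)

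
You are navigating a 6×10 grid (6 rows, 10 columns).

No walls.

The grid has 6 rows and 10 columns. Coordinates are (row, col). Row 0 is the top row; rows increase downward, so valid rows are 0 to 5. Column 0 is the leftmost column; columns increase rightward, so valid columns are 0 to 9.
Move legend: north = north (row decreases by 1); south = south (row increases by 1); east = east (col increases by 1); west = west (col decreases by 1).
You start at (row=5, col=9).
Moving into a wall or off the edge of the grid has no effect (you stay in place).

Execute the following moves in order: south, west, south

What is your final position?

Start: (row=5, col=9)
  south (south): blocked, stay at (row=5, col=9)
  west (west): (row=5, col=9) -> (row=5, col=8)
  south (south): blocked, stay at (row=5, col=8)
Final: (row=5, col=8)

Answer: Final position: (row=5, col=8)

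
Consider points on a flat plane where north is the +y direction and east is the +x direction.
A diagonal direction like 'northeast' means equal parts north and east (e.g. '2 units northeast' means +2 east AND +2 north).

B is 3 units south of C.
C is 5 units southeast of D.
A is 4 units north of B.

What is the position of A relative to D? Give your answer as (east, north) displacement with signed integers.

Answer: A is at (east=5, north=-4) relative to D.

Derivation:
Place D at the origin (east=0, north=0).
  C is 5 units southeast of D: delta (east=+5, north=-5); C at (east=5, north=-5).
  B is 3 units south of C: delta (east=+0, north=-3); B at (east=5, north=-8).
  A is 4 units north of B: delta (east=+0, north=+4); A at (east=5, north=-4).
Therefore A relative to D: (east=5, north=-4).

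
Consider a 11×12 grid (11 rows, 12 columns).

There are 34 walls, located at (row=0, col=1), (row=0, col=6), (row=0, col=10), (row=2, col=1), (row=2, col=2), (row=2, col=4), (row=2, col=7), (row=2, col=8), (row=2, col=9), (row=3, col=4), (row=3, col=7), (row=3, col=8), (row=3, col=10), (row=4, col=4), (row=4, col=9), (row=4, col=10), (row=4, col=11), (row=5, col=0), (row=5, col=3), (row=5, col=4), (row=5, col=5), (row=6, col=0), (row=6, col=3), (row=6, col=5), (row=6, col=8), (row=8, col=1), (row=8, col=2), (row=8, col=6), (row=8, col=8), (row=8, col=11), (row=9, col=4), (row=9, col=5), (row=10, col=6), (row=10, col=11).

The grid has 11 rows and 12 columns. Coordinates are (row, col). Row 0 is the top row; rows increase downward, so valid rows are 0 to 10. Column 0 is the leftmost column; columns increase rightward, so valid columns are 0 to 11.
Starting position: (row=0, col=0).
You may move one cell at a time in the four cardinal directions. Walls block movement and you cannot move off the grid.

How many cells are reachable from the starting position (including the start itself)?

BFS flood-fill from (row=0, col=0):
  Distance 0: (row=0, col=0)
  Distance 1: (row=1, col=0)
  Distance 2: (row=1, col=1), (row=2, col=0)
  Distance 3: (row=1, col=2), (row=3, col=0)
  Distance 4: (row=0, col=2), (row=1, col=3), (row=3, col=1), (row=4, col=0)
  Distance 5: (row=0, col=3), (row=1, col=4), (row=2, col=3), (row=3, col=2), (row=4, col=1)
  Distance 6: (row=0, col=4), (row=1, col=5), (row=3, col=3), (row=4, col=2), (row=5, col=1)
  Distance 7: (row=0, col=5), (row=1, col=6), (row=2, col=5), (row=4, col=3), (row=5, col=2), (row=6, col=1)
  Distance 8: (row=1, col=7), (row=2, col=6), (row=3, col=5), (row=6, col=2), (row=7, col=1)
  Distance 9: (row=0, col=7), (row=1, col=8), (row=3, col=6), (row=4, col=5), (row=7, col=0), (row=7, col=2)
  Distance 10: (row=0, col=8), (row=1, col=9), (row=4, col=6), (row=7, col=3), (row=8, col=0)
  Distance 11: (row=0, col=9), (row=1, col=10), (row=4, col=7), (row=5, col=6), (row=7, col=4), (row=8, col=3), (row=9, col=0)
  Distance 12: (row=1, col=11), (row=2, col=10), (row=4, col=8), (row=5, col=7), (row=6, col=4), (row=6, col=6), (row=7, col=5), (row=8, col=4), (row=9, col=1), (row=9, col=3), (row=10, col=0)
  Distance 13: (row=0, col=11), (row=2, col=11), (row=5, col=8), (row=6, col=7), (row=7, col=6), (row=8, col=5), (row=9, col=2), (row=10, col=1), (row=10, col=3)
  Distance 14: (row=3, col=11), (row=5, col=9), (row=7, col=7), (row=10, col=2), (row=10, col=4)
  Distance 15: (row=5, col=10), (row=6, col=9), (row=7, col=8), (row=8, col=7), (row=10, col=5)
  Distance 16: (row=5, col=11), (row=6, col=10), (row=7, col=9), (row=9, col=7)
  Distance 17: (row=6, col=11), (row=7, col=10), (row=8, col=9), (row=9, col=6), (row=9, col=8), (row=10, col=7)
  Distance 18: (row=7, col=11), (row=8, col=10), (row=9, col=9), (row=10, col=8)
  Distance 19: (row=9, col=10), (row=10, col=9)
  Distance 20: (row=9, col=11), (row=10, col=10)
Total reachable: 97 (grid has 98 open cells total)

Answer: Reachable cells: 97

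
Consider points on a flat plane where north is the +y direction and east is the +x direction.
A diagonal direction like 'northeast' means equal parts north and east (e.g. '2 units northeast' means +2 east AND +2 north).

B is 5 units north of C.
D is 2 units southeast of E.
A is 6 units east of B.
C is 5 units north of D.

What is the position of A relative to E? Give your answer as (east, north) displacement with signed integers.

Answer: A is at (east=8, north=8) relative to E.

Derivation:
Place E at the origin (east=0, north=0).
  D is 2 units southeast of E: delta (east=+2, north=-2); D at (east=2, north=-2).
  C is 5 units north of D: delta (east=+0, north=+5); C at (east=2, north=3).
  B is 5 units north of C: delta (east=+0, north=+5); B at (east=2, north=8).
  A is 6 units east of B: delta (east=+6, north=+0); A at (east=8, north=8).
Therefore A relative to E: (east=8, north=8).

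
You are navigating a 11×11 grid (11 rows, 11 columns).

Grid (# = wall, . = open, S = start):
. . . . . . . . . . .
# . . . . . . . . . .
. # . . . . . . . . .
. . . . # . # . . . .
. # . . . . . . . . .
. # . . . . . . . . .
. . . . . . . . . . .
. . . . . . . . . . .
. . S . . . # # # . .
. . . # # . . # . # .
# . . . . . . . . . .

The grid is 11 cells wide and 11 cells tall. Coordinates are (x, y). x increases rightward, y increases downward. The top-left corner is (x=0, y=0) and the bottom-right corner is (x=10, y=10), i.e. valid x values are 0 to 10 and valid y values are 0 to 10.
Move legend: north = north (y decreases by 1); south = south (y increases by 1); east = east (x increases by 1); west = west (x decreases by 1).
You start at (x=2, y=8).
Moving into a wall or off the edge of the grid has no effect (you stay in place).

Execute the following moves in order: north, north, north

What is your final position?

Answer: Final position: (x=2, y=5)

Derivation:
Start: (x=2, y=8)
  north (north): (x=2, y=8) -> (x=2, y=7)
  north (north): (x=2, y=7) -> (x=2, y=6)
  north (north): (x=2, y=6) -> (x=2, y=5)
Final: (x=2, y=5)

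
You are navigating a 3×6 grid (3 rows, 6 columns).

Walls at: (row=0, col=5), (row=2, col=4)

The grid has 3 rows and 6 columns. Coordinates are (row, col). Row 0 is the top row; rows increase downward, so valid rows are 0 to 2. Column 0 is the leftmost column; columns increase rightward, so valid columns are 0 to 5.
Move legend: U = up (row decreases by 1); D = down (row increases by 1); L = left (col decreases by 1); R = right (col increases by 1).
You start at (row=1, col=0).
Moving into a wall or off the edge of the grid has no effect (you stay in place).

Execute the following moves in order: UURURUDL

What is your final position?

Answer: Final position: (row=1, col=1)

Derivation:
Start: (row=1, col=0)
  U (up): (row=1, col=0) -> (row=0, col=0)
  U (up): blocked, stay at (row=0, col=0)
  R (right): (row=0, col=0) -> (row=0, col=1)
  U (up): blocked, stay at (row=0, col=1)
  R (right): (row=0, col=1) -> (row=0, col=2)
  U (up): blocked, stay at (row=0, col=2)
  D (down): (row=0, col=2) -> (row=1, col=2)
  L (left): (row=1, col=2) -> (row=1, col=1)
Final: (row=1, col=1)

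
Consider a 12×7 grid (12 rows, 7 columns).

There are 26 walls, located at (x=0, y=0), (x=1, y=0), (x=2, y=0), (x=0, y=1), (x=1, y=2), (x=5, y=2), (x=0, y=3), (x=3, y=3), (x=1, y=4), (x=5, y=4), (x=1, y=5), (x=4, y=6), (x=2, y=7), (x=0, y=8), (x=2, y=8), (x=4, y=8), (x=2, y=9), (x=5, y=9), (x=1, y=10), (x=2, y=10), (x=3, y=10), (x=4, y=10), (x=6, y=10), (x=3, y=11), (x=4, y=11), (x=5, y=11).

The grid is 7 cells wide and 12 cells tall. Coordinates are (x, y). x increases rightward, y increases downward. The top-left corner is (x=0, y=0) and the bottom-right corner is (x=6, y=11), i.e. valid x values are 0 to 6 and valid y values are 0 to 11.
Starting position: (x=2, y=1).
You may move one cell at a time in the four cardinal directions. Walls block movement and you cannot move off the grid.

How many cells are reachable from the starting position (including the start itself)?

BFS flood-fill from (x=2, y=1):
  Distance 0: (x=2, y=1)
  Distance 1: (x=1, y=1), (x=3, y=1), (x=2, y=2)
  Distance 2: (x=3, y=0), (x=4, y=1), (x=3, y=2), (x=2, y=3)
  Distance 3: (x=4, y=0), (x=5, y=1), (x=4, y=2), (x=1, y=3), (x=2, y=4)
  Distance 4: (x=5, y=0), (x=6, y=1), (x=4, y=3), (x=3, y=4), (x=2, y=5)
  Distance 5: (x=6, y=0), (x=6, y=2), (x=5, y=3), (x=4, y=4), (x=3, y=5), (x=2, y=6)
  Distance 6: (x=6, y=3), (x=4, y=5), (x=1, y=6), (x=3, y=6)
  Distance 7: (x=6, y=4), (x=5, y=5), (x=0, y=6), (x=1, y=7), (x=3, y=7)
  Distance 8: (x=0, y=5), (x=6, y=5), (x=5, y=6), (x=0, y=7), (x=4, y=7), (x=1, y=8), (x=3, y=8)
  Distance 9: (x=0, y=4), (x=6, y=6), (x=5, y=7), (x=1, y=9), (x=3, y=9)
  Distance 10: (x=6, y=7), (x=5, y=8), (x=0, y=9), (x=4, y=9)
  Distance 11: (x=6, y=8), (x=0, y=10)
  Distance 12: (x=6, y=9), (x=0, y=11)
  Distance 13: (x=1, y=11)
  Distance 14: (x=2, y=11)
Total reachable: 55 (grid has 58 open cells total)

Answer: Reachable cells: 55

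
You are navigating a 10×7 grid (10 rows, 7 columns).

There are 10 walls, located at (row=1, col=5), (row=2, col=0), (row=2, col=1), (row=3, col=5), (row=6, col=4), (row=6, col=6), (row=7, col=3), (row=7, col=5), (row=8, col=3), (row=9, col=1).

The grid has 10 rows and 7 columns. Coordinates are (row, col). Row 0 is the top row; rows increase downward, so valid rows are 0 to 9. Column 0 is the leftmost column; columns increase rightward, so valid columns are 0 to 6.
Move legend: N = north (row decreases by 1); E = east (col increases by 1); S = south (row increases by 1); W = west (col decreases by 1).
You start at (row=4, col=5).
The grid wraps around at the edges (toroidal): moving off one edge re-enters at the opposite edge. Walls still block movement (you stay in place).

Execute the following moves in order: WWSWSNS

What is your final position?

Start: (row=4, col=5)
  W (west): (row=4, col=5) -> (row=4, col=4)
  W (west): (row=4, col=4) -> (row=4, col=3)
  S (south): (row=4, col=3) -> (row=5, col=3)
  W (west): (row=5, col=3) -> (row=5, col=2)
  S (south): (row=5, col=2) -> (row=6, col=2)
  N (north): (row=6, col=2) -> (row=5, col=2)
  S (south): (row=5, col=2) -> (row=6, col=2)
Final: (row=6, col=2)

Answer: Final position: (row=6, col=2)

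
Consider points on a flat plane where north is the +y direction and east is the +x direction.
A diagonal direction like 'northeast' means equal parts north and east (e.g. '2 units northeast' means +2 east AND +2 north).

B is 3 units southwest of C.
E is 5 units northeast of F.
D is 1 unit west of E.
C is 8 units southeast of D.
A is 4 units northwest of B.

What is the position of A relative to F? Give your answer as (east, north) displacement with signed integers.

Place F at the origin (east=0, north=0).
  E is 5 units northeast of F: delta (east=+5, north=+5); E at (east=5, north=5).
  D is 1 unit west of E: delta (east=-1, north=+0); D at (east=4, north=5).
  C is 8 units southeast of D: delta (east=+8, north=-8); C at (east=12, north=-3).
  B is 3 units southwest of C: delta (east=-3, north=-3); B at (east=9, north=-6).
  A is 4 units northwest of B: delta (east=-4, north=+4); A at (east=5, north=-2).
Therefore A relative to F: (east=5, north=-2).

Answer: A is at (east=5, north=-2) relative to F.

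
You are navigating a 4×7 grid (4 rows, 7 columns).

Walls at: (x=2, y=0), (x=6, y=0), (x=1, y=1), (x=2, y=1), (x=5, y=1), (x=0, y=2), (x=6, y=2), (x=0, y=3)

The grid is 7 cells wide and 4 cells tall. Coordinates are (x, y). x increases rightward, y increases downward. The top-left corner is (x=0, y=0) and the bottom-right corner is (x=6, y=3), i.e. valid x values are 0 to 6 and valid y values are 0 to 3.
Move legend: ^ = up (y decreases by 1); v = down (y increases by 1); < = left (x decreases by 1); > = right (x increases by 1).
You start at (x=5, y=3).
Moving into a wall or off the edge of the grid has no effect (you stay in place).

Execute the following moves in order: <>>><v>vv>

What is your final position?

Answer: Final position: (x=6, y=3)

Derivation:
Start: (x=5, y=3)
  < (left): (x=5, y=3) -> (x=4, y=3)
  > (right): (x=4, y=3) -> (x=5, y=3)
  > (right): (x=5, y=3) -> (x=6, y=3)
  > (right): blocked, stay at (x=6, y=3)
  < (left): (x=6, y=3) -> (x=5, y=3)
  v (down): blocked, stay at (x=5, y=3)
  > (right): (x=5, y=3) -> (x=6, y=3)
  v (down): blocked, stay at (x=6, y=3)
  v (down): blocked, stay at (x=6, y=3)
  > (right): blocked, stay at (x=6, y=3)
Final: (x=6, y=3)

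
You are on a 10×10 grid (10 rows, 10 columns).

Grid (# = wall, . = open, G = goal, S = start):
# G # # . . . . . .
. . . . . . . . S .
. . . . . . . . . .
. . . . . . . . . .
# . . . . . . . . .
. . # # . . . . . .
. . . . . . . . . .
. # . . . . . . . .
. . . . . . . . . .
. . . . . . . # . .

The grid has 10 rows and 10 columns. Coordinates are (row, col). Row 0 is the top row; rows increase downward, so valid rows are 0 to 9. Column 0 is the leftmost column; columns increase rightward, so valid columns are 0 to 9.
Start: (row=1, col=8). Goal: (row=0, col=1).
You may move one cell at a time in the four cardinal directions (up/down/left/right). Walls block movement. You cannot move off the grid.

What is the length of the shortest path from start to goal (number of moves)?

BFS from (row=1, col=8) until reaching (row=0, col=1):
  Distance 0: (row=1, col=8)
  Distance 1: (row=0, col=8), (row=1, col=7), (row=1, col=9), (row=2, col=8)
  Distance 2: (row=0, col=7), (row=0, col=9), (row=1, col=6), (row=2, col=7), (row=2, col=9), (row=3, col=8)
  Distance 3: (row=0, col=6), (row=1, col=5), (row=2, col=6), (row=3, col=7), (row=3, col=9), (row=4, col=8)
  Distance 4: (row=0, col=5), (row=1, col=4), (row=2, col=5), (row=3, col=6), (row=4, col=7), (row=4, col=9), (row=5, col=8)
  Distance 5: (row=0, col=4), (row=1, col=3), (row=2, col=4), (row=3, col=5), (row=4, col=6), (row=5, col=7), (row=5, col=9), (row=6, col=8)
  Distance 6: (row=1, col=2), (row=2, col=3), (row=3, col=4), (row=4, col=5), (row=5, col=6), (row=6, col=7), (row=6, col=9), (row=7, col=8)
  Distance 7: (row=1, col=1), (row=2, col=2), (row=3, col=3), (row=4, col=4), (row=5, col=5), (row=6, col=6), (row=7, col=7), (row=7, col=9), (row=8, col=8)
  Distance 8: (row=0, col=1), (row=1, col=0), (row=2, col=1), (row=3, col=2), (row=4, col=3), (row=5, col=4), (row=6, col=5), (row=7, col=6), (row=8, col=7), (row=8, col=9), (row=9, col=8)  <- goal reached here
One shortest path (8 moves): (row=1, col=8) -> (row=1, col=7) -> (row=1, col=6) -> (row=1, col=5) -> (row=1, col=4) -> (row=1, col=3) -> (row=1, col=2) -> (row=1, col=1) -> (row=0, col=1)

Answer: Shortest path length: 8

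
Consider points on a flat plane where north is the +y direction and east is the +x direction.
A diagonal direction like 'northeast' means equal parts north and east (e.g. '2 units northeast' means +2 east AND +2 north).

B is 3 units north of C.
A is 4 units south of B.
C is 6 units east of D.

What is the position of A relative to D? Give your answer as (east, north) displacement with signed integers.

Place D at the origin (east=0, north=0).
  C is 6 units east of D: delta (east=+6, north=+0); C at (east=6, north=0).
  B is 3 units north of C: delta (east=+0, north=+3); B at (east=6, north=3).
  A is 4 units south of B: delta (east=+0, north=-4); A at (east=6, north=-1).
Therefore A relative to D: (east=6, north=-1).

Answer: A is at (east=6, north=-1) relative to D.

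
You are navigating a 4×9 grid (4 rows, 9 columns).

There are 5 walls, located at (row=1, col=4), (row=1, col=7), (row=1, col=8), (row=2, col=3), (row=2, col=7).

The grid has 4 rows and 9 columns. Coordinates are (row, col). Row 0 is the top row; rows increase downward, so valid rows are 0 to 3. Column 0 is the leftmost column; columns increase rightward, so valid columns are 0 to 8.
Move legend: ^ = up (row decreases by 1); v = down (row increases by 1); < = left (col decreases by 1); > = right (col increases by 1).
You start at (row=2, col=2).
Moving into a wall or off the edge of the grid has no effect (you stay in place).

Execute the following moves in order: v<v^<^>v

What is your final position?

Answer: Final position: (row=2, col=1)

Derivation:
Start: (row=2, col=2)
  v (down): (row=2, col=2) -> (row=3, col=2)
  < (left): (row=3, col=2) -> (row=3, col=1)
  v (down): blocked, stay at (row=3, col=1)
  ^ (up): (row=3, col=1) -> (row=2, col=1)
  < (left): (row=2, col=1) -> (row=2, col=0)
  ^ (up): (row=2, col=0) -> (row=1, col=0)
  > (right): (row=1, col=0) -> (row=1, col=1)
  v (down): (row=1, col=1) -> (row=2, col=1)
Final: (row=2, col=1)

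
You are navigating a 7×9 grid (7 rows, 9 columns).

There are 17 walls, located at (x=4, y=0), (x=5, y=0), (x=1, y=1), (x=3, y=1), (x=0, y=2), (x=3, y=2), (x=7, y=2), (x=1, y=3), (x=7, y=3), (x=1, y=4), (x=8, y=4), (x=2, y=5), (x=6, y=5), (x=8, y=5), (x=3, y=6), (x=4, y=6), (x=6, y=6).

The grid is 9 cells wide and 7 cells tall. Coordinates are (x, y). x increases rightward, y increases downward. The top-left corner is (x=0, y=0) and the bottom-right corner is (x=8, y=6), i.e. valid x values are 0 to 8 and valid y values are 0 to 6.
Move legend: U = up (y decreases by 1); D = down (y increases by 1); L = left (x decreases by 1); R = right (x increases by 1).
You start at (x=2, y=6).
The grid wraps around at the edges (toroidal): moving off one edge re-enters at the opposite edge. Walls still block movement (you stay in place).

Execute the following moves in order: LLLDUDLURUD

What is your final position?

Start: (x=2, y=6)
  L (left): (x=2, y=6) -> (x=1, y=6)
  L (left): (x=1, y=6) -> (x=0, y=6)
  L (left): (x=0, y=6) -> (x=8, y=6)
  D (down): (x=8, y=6) -> (x=8, y=0)
  U (up): (x=8, y=0) -> (x=8, y=6)
  D (down): (x=8, y=6) -> (x=8, y=0)
  L (left): (x=8, y=0) -> (x=7, y=0)
  U (up): (x=7, y=0) -> (x=7, y=6)
  R (right): (x=7, y=6) -> (x=8, y=6)
  U (up): blocked, stay at (x=8, y=6)
  D (down): (x=8, y=6) -> (x=8, y=0)
Final: (x=8, y=0)

Answer: Final position: (x=8, y=0)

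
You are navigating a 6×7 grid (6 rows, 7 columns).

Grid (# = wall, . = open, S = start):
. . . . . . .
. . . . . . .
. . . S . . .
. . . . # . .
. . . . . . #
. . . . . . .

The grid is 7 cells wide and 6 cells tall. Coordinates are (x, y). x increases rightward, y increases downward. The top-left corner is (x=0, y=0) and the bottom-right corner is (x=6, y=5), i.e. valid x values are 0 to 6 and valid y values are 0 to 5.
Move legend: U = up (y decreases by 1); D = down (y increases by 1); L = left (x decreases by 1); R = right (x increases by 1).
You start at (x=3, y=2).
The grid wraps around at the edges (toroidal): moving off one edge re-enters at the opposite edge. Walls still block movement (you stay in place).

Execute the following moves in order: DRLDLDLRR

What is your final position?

Start: (x=3, y=2)
  D (down): (x=3, y=2) -> (x=3, y=3)
  R (right): blocked, stay at (x=3, y=3)
  L (left): (x=3, y=3) -> (x=2, y=3)
  D (down): (x=2, y=3) -> (x=2, y=4)
  L (left): (x=2, y=4) -> (x=1, y=4)
  D (down): (x=1, y=4) -> (x=1, y=5)
  L (left): (x=1, y=5) -> (x=0, y=5)
  R (right): (x=0, y=5) -> (x=1, y=5)
  R (right): (x=1, y=5) -> (x=2, y=5)
Final: (x=2, y=5)

Answer: Final position: (x=2, y=5)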